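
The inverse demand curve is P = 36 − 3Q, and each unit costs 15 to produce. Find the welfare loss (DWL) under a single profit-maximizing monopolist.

DWL = 18.375

Under competition P = MC = 15, so Q = (36 − 15)/3 = 7.
The monopolist equates marginal revenue to marginal cost: 36 − 6Q = 15, so Q = 3.5. From demand, P = 25.5.
DWL is the triangle between Q = 3.5 and Q = 7: ½·(7 − 3.5)·(25.5 − 15) = 18.375.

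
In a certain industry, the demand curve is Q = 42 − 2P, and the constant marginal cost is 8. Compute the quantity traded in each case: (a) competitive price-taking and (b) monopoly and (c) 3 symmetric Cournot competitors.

Competition: Q = 26; Monopoly: Q = 13; Cournot: Q = 19.5

Inverting demand: P = 21 − 0.5Q.
Under competition P = MC = 8, so Q = (21 − 8)/0.5 = 26.
The monopolist equates marginal revenue to marginal cost: 21 − Q = 8, so Q = 13. From demand, P = 14.5.
Cournot with 3 identical firms: the symmetric best-response condition is 21 − 2q = 8. Each firm produces q = 6.5, total output Q = 19.5, price P = 11.25.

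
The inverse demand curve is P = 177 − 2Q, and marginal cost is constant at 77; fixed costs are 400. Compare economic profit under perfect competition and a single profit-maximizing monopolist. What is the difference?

Economic profit rises by 1250

Under competition P = MC = 77, so Q = (177 − 77)/2 = 50.
Profit = (77 − 77)·50 − 400 = −400.
Monopoly sets MR = MC: 177 − 4Q = 77 ⇒ Q = 25, P = 177 − 2·25 = 127.
Profit = (127 − 77)·25 − 400 = 850.
Change in economic profit: 850 − −400 = 1250.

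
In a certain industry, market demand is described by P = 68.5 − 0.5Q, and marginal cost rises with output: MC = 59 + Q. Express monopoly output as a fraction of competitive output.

A monopolist chooses Q where MR = MC. MR = 68.5 − Q; setting this equal to 59 + Q gives Q = 4.75 and P = 66.125.
Under competition P = MC: 68.5 − 0.5Q = 59 + Q ⇒ Q = 19/3, P = 196/3.
Ratio Q_m/Q_c = 4.75/(19/3) = 0.75.

Q_m/Q_c = 0.75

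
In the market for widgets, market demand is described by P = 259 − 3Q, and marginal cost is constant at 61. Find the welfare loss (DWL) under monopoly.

DWL = 1633.5

Under competition P = MC = 61, so Q = (259 − 61)/3 = 66.
Monopoly sets MR = MC: 259 − 6Q = 61 ⇒ Q = 33, P = 259 − 3·33 = 160.
DWL is the triangle between Q = 33 and Q = 66: ½·(66 − 33)·(160 − 61) = 1633.5.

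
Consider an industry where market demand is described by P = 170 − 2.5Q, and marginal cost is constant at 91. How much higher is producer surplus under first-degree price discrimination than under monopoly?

Producer surplus rises by 624.1

Monopoly sets MR = MC: 170 − 5Q = 91 ⇒ Q = 15.8, P = 170 − 2.5·15.8 = 130.5.
PS = (130.5 − 91)·15.8 = 624.1.
Under first-degree price discrimination the firm charges each unit its demand price and produces up to where P = MC, i.e. Q = 31.6. Consumer surplus is zero; producer surplus equals total surplus.
PS = ½·(170 − 91)·31.6 = 1248.2.
Change in producer surplus: 1248.2 − 624.1 = 624.1.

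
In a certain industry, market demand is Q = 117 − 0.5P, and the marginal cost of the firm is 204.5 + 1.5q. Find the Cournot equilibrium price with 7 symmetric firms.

P = 210.4

Inverting demand: P = 234 − 2Q.
In a 7-firm Cournot equilibrium, symmetry and the first-order condition give q = (234 − 204.5)/(17.5) = 59/35. So Q = 11.8 and P = 210.4.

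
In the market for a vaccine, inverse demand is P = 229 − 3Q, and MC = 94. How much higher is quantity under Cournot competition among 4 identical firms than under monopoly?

Quantity rises by 13.5

A monopolist chooses Q where MR = MC. MR = 229 − 6Q; setting this equal to 94 gives Q = 22.5 and P = 161.5.
With 4 symmetric Cournot firms, each firm's FOC gives 229 − 15q = 94, so q = 9, Q = 4·9 = 36, and P = 121.
Change in quantity: 36 − 22.5 = 13.5.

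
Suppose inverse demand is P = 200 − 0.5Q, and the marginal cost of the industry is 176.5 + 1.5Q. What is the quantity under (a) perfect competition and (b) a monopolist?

Competition: Q = 11.75; Monopoly: Q = 9.4

Competitive equilibrium sets price equal to marginal cost: 200 − 0.5Q = 176.5 + 1.5Q, so Q = 11.75 and P = 194.125.
A monopolist chooses Q where MR = MC. MR = 200 − Q; setting this equal to 176.5 + 1.5Q gives Q = 9.4 and P = 195.3.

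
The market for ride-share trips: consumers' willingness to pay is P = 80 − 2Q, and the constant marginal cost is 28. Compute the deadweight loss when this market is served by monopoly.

DWL = 169

Under competition P = MC = 28, so Q = (80 − 28)/2 = 26.
Monopoly sets MR = MC: 80 − 4Q = 28 ⇒ Q = 13, P = 80 − 2·13 = 54.
DWL is the triangle between Q = 13 and Q = 26: ½·(26 − 13)·(54 − 28) = 169.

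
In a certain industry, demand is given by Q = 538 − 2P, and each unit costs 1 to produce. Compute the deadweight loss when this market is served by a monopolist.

DWL = 17956

Inverting demand: P = 269 − 0.5Q.
Under competition P = MC = 1, so Q = (269 − 1)/0.5 = 536.
The monopolist equates marginal revenue to marginal cost: 269 − Q = 1, so Q = 268. From demand, P = 135.
DWL is the triangle between Q = 268 and Q = 536: ½·(536 − 268)·(135 − 1) = 17956.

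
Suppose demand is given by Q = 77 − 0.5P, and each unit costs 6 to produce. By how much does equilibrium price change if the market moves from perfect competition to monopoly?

Inverting demand: P = 154 − 2Q.
Competitive firms price at marginal cost: P = 6, giving Q = 74.
Monopoly sets MR = MC: 154 − 4Q = 6 ⇒ Q = 37, P = 154 − 2·37 = 80.
Change in equilibrium price: 80 − 6 = 74.

P rises by 74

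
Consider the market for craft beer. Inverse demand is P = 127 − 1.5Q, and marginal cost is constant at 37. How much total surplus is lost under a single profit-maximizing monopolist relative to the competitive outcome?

Perfect competition: P = MC = 37, so 127 − 1.5Q = 37 and Q = 60.
The monopolist equates marginal revenue to marginal cost: 127 − 3Q = 37, so Q = 30. From demand, P = 82.
DWL is the triangle between Q = 30 and Q = 60: ½·(60 − 30)·(82 − 37) = 675.

DWL = 675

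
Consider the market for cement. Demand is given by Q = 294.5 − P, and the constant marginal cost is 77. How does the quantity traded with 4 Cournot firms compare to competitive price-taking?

Cournot: Q = 174; Competition: Q = 217.5

Inverting demand: P = 294.5 − Q.
In a 4-firm Cournot equilibrium, symmetry and the first-order condition give q = (294.5 − 77)/(5) = 43.5. So Q = 174 and P = 120.5.
Perfect competition: P = MC = 77, so 294.5 − Q = 77 and Q = 217.5.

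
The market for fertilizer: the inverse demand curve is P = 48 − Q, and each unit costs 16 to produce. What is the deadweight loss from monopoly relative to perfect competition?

DWL = 128

Perfect competition: P = MC = 16, so 48 − Q = 16 and Q = 32.
A monopolist chooses Q where MR = MC. MR = 48 − 2Q; setting this equal to 16 gives Q = 16 and P = 32.
DWL is the triangle between Q = 16 and Q = 32: ½·(32 − 16)·(32 − 16) = 128.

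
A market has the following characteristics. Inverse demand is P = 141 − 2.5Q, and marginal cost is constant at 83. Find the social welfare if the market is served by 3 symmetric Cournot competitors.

TS = 630.75

With 3 symmetric Cournot firms, each firm's FOC gives 141 − 10q = 83, so q = 5.8, Q = 3·5.8 = 17.4, and P = 97.5.
CS = ½·(141 − 97.5)·17.4 = 378.45; PS = (97.5 − 83)·17.4 = 252.3; TS = 630.75.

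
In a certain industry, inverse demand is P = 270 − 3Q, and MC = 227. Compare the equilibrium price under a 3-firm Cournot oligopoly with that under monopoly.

In a 3-firm Cournot equilibrium, symmetry and the first-order condition give q = (270 − 227)/(12) = 43/12. So Q = 10.75 and P = 237.75.
Monopoly sets MR = MC: 270 − 6Q = 227 ⇒ Q = 43/6, P = 270 − 3·43/6 = 248.5.

Cournot: P = 237.75; Monopoly: P = 248.5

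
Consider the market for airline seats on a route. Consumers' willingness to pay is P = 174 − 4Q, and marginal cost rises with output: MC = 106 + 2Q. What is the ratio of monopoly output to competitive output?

Q_m/Q_c = 0.6

A monopolist chooses Q where MR = MC. MR = 174 − 8Q; setting this equal to 106 + 2Q gives Q = 6.8 and P = 146.8.
Under competition P = MC: 174 − 4Q = 106 + 2Q ⇒ Q = 34/3, P = 386/3.
Ratio Q_m/Q_c = 6.8/(34/3) = 0.6.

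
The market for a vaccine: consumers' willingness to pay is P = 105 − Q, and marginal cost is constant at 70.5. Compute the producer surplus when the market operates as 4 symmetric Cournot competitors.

PS = 190.44

With 4 symmetric Cournot firms, each firm's FOC gives 105 − 5q = 70.5, so q = 6.9, Q = 4·6.9 = 27.6, and P = 77.4.
PS = (77.4 − 70.5)·27.6 = 190.44.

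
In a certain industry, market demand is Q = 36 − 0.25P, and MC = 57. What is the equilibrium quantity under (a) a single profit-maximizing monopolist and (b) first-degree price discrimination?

Monopoly: Q = 10.875; Perfect PD: Q = 21.75

Inverting demand: P = 144 − 4Q.
A monopolist chooses Q where MR = MC. MR = 144 − 8Q; setting this equal to 57 gives Q = 10.875 and P = 100.5.
Under first-degree price discrimination the firm charges each unit its demand price and produces up to where P = MC, i.e. Q = 21.75. Consumer surplus is zero; producer surplus equals total surplus.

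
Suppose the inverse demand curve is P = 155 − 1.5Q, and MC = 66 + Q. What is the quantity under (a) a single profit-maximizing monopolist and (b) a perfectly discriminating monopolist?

Monopoly: Q = 22.25; Perfect PD: Q = 35.6

Monopoly sets MR = MC: 155 − 3Q = 66 + Q ⇒ Q = 22.25, P = 155 − 1.5·22.25 = 121.625.
With perfect price discrimination, output is the efficient level Q = 35.6 (where demand meets MC), but every buyer pays their willingness to pay: CS = 0 and PS = total surplus.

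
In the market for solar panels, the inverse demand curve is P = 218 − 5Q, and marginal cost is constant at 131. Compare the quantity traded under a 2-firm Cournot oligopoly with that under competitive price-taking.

Cournot with 2 identical firms: the symmetric best-response condition is 218 − 15q = 131. Each firm produces q = 5.8, total output Q = 11.6, price P = 160.
Under competition P = MC = 131, so Q = (218 − 131)/5 = 17.4.

Cournot: Q = 11.6; Competition: Q = 17.4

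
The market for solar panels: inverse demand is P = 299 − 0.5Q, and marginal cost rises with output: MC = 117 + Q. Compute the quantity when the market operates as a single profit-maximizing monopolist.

Q = 91

Monopoly sets MR = MC: 299 − Q = 117 + Q ⇒ Q = 91, P = 299 − 0.5·91 = 253.5.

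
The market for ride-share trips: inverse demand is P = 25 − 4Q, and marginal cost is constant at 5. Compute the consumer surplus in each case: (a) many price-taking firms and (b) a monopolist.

Under competition P = MC = 5, so Q = (25 − 5)/4 = 5.
CS = ½·(25 − 5)·5 = 50.
A monopolist chooses Q where MR = MC. MR = 25 − 8Q; setting this equal to 5 gives Q = 2.5 and P = 15.
CS = ½·(25 − 15)·2.5 = 12.5.

Competition: CS = 50; Monopoly: CS = 12.5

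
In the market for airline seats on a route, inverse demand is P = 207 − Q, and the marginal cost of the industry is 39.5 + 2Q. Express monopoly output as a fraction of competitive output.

Q_m/Q_c = 0.75

Monopoly sets MR = MC: 207 − 2Q = 39.5 + 2Q ⇒ Q = 41.875, P = 207 − 41.875 = 165.125.
Under competition P = MC: 207 − Q = 39.5 + 2Q ⇒ Q = 335/6, P = 907/6.
Ratio Q_m/Q_c = 41.875/(335/6) = 0.75.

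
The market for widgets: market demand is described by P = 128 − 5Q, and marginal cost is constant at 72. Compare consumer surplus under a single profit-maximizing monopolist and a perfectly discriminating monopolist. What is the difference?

Monopoly sets MR = MC: 128 − 10Q = 72 ⇒ Q = 5.6, P = 128 − 5·5.6 = 100.
CS = ½·(128 − 100)·5.6 = 78.4.
With perfect price discrimination, output is the efficient level Q = 11.2 (where demand meets MC), but every buyer pays their willingness to pay: CS = 0 and PS = total surplus.
CS = 0.
Change in consumer surplus: 0 − 78.4 = −78.4.

Consumer surplus falls by 78.4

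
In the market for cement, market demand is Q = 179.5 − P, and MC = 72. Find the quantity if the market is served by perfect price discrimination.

Inverting demand: P = 179.5 − Q.
Under first-degree price discrimination the firm charges each unit its demand price and produces up to where P = MC, i.e. Q = 107.5. Consumer surplus is zero; producer surplus equals total surplus.

Q = 107.5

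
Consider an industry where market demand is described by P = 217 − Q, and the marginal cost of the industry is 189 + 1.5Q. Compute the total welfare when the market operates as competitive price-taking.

TS = 156.8

Under competition P = MC: 217 − Q = 189 + 1.5Q ⇒ Q = 11.2, P = 205.8.
CS = ½·(217 − 205.8)·11.2 = 62.72; PS = (205.8·11.2 − 189·11.2 − ½·1.5·11.2²) = 94.08; TS = 156.8.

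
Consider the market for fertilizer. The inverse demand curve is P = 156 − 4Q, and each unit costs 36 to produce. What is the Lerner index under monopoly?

Lerner index = 0.625

A monopolist chooses Q where MR = MC. MR = 156 − 8Q; setting this equal to 36 gives Q = 15 and P = 96.
Lerner index = (P − MC)/P = (96 − 36)/96 = 0.625.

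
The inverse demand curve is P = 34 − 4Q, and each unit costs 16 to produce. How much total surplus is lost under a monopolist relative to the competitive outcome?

DWL = 10.125

Under competition P = MC = 16, so Q = (34 − 16)/4 = 4.5.
Monopoly sets MR = MC: 34 − 8Q = 16 ⇒ Q = 2.25, P = 34 − 4·2.25 = 25.
DWL is the triangle between Q = 2.25 and Q = 4.5: ½·(4.5 − 2.25)·(25 − 16) = 10.125.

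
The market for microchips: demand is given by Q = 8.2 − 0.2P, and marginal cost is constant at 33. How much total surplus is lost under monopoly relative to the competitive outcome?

Inverting demand: P = 41 − 5Q.
Under competition P = MC = 33, so Q = (41 − 33)/5 = 1.6.
The monopolist equates marginal revenue to marginal cost: 41 − 10Q = 33, so Q = 0.8. From demand, P = 37.
DWL is the triangle between Q = 0.8 and Q = 1.6: ½·(1.6 − 0.8)·(37 − 33) = 1.6.

DWL = 1.6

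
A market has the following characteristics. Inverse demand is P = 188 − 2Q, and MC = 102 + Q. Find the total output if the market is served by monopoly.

Monopoly sets MR = MC: 188 − 4Q = 102 + Q ⇒ Q = 17.2, P = 188 − 2·17.2 = 153.6.

Q = 17.2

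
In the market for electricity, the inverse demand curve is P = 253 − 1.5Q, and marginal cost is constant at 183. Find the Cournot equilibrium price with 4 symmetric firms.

P = 197

Cournot with 4 identical firms: the symmetric best-response condition is 253 − 7.5q = 183. Each firm produces q = 28/3, total output Q = 112/3, price P = 197.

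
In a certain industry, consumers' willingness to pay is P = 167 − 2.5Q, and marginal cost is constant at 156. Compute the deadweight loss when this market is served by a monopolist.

DWL = 6.05

Under competition P = MC = 156, so Q = (167 − 156)/2.5 = 4.4.
The monopolist equates marginal revenue to marginal cost: 167 − 5Q = 156, so Q = 2.2. From demand, P = 161.5.
DWL is the triangle between Q = 2.2 and Q = 4.4: ½·(4.4 − 2.2)·(161.5 − 156) = 6.05.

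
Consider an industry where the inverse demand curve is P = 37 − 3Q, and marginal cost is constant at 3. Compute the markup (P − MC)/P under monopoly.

Lerner index = 0.85

The monopolist equates marginal revenue to marginal cost: 37 − 6Q = 3, so Q = 17/3. From demand, P = 20.
Lerner index = (P − MC)/P = (20 − 3)/20 = 0.85.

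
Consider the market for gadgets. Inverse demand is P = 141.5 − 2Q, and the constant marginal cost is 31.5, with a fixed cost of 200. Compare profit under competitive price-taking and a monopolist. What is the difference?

Competitive firms price at marginal cost: P = 31.5, giving Q = 55.
Profit = (31.5 − 31.5)·55 − 200 = −200.
Monopoly sets MR = MC: 141.5 − 4Q = 31.5 ⇒ Q = 27.5, P = 141.5 − 2·27.5 = 86.5.
Profit = (86.5 − 31.5)·27.5 − 200 = 1312.5.
Change in profit: 1312.5 − −200 = 1512.5.

π rises by 1512.5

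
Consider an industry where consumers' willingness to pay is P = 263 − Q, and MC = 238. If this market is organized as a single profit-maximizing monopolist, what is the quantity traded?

Monopoly sets MR = MC: 263 − 2Q = 238 ⇒ Q = 12.5, P = 263 − 12.5 = 250.5.

Q = 12.5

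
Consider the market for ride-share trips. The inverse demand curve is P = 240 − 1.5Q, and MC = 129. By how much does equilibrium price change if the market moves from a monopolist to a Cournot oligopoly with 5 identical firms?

P falls by 37

Monopoly sets MR = MC: 240 − 3Q = 129 ⇒ Q = 37, P = 240 − 1.5·37 = 184.5.
In a 5-firm Cournot equilibrium, symmetry and the first-order condition give q = (240 − 129)/(9) = 37/3. So Q = 185/3 and P = 147.5.
Change in equilibrium price: 147.5 − 184.5 = −37.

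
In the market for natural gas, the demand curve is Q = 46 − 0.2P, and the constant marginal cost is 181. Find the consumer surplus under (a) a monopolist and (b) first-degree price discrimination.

Monopoly: CS = 60.025; Perfect PD: CS = 0

Inverting demand: P = 230 − 5Q.
The monopolist equates marginal revenue to marginal cost: 230 − 10Q = 181, so Q = 4.9. From demand, P = 205.5.
CS = ½·(230 − 205.5)·4.9 = 60.025.
A perfectly discriminating monopolist sells every unit with P(Q) ≥ MC(Q), so output equals the competitive quantity Q = 9.8. Each buyer pays their reservation price, so CS = 0 and the firm captures all surplus.
CS = 0.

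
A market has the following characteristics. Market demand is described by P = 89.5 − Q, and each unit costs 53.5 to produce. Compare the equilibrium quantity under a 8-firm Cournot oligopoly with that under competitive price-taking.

Cournot: Q = 32; Competition: Q = 36

With 8 symmetric Cournot firms, each firm's FOC gives 89.5 − 9q = 53.5, so q = 4, Q = 8·4 = 32, and P = 57.5.
Under competition P = MC = 53.5, so Q = (89.5 − 53.5)/1 = 36.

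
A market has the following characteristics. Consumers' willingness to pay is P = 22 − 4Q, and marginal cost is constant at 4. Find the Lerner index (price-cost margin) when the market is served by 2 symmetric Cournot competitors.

With 2 symmetric Cournot firms, each firm's FOC gives 22 − 12q = 4, so q = 1.5, Q = 2·1.5 = 3, and P = 10.
Lerner index = (P − MC)/P = (10 − 4)/10 = 0.6.

Lerner index = 0.6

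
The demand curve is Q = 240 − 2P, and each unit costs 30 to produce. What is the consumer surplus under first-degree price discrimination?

CS = 0

Inverting demand: P = 120 − 0.5Q.
With perfect price discrimination, output is the efficient level Q = 180 (where demand meets MC), but every buyer pays their willingness to pay: CS = 0 and PS = total surplus.
CS = 0.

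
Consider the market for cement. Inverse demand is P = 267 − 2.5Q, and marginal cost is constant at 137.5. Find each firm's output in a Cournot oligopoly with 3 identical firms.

q_i = 12.95

In a 3-firm Cournot equilibrium, symmetry and the first-order condition give q = (267 − 137.5)/(10) = 12.95. So Q = 38.85 and P = 169.875.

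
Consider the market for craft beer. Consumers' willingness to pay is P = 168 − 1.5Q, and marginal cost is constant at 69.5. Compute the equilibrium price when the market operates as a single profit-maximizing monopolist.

Monopoly sets MR = MC: 168 − 3Q = 69.5 ⇒ Q = 197/6, P = 168 − 1.5·197/6 = 118.75.

P = 118.75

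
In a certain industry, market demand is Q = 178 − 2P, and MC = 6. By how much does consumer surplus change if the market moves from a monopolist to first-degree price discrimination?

CS falls by 1722.25

Inverting demand: P = 89 − 0.5Q.
The monopolist equates marginal revenue to marginal cost: 89 − Q = 6, so Q = 83. From demand, P = 47.5.
CS = ½·(89 − 47.5)·83 = 1722.25.
With perfect price discrimination, output is the efficient level Q = 166 (where demand meets MC), but every buyer pays their willingness to pay: CS = 0 and PS = total surplus.
CS = 0.
Change in consumer surplus: 0 − 1722.25 = −1722.25.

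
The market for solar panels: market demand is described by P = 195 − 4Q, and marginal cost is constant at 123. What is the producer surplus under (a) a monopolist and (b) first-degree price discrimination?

Monopoly: PS = 324; Perfect PD: PS = 648

Monopoly sets MR = MC: 195 − 8Q = 123 ⇒ Q = 9, P = 195 − 4·9 = 159.
PS = (159 − 123)·9 = 324.
A perfectly discriminating monopolist sells every unit with P(Q) ≥ MC(Q), so output equals the competitive quantity Q = 18. Each buyer pays their reservation price, so CS = 0 and the firm captures all surplus.
PS = ½·(195 − 123)·18 = 648.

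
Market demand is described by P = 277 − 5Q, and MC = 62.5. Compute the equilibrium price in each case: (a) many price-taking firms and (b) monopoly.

Competition: P = 62.5; Monopoly: P = 169.75

Perfect competition: P = MC = 62.5, so 277 − 5Q = 62.5 and Q = 42.9.
Monopoly sets MR = MC: 277 − 10Q = 62.5 ⇒ Q = 21.45, P = 277 − 5·21.45 = 169.75.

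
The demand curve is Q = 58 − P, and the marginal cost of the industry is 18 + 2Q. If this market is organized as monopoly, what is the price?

Inverting demand: P = 58 − Q.
The monopolist equates marginal revenue to marginal cost: 58 − 2Q = 18 + 2Q, so Q = 10. From demand, P = 48.

P = 48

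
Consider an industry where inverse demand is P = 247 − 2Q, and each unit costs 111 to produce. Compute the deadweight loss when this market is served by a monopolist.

DWL = 1156

Under competition P = MC = 111, so Q = (247 − 111)/2 = 68.
Monopoly sets MR = MC: 247 − 4Q = 111 ⇒ Q = 34, P = 247 − 2·34 = 179.
DWL is the triangle between Q = 34 and Q = 68: ½·(68 − 34)·(179 − 111) = 1156.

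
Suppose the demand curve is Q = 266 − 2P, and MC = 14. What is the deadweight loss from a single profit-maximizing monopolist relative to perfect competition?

Inverting demand: P = 133 − 0.5Q.
Under competition P = MC = 14, so Q = (133 − 14)/0.5 = 238.
Monopoly sets MR = MC: 133 − Q = 14 ⇒ Q = 119, P = 133 − 0.5·119 = 73.5.
DWL is the triangle between Q = 119 and Q = 238: ½·(238 − 119)·(73.5 − 14) = 3540.25.

DWL = 3540.25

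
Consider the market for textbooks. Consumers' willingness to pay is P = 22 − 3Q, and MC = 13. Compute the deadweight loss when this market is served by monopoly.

Perfect competition: P = MC = 13, so 22 − 3Q = 13 and Q = 3.
A monopolist chooses Q where MR = MC. MR = 22 − 6Q; setting this equal to 13 gives Q = 1.5 and P = 17.5.
DWL is the triangle between Q = 1.5 and Q = 3: ½·(3 − 1.5)·(17.5 − 13) = 3.375.

DWL = 3.375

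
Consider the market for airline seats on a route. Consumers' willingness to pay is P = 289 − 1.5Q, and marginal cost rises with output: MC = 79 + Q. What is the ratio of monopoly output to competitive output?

Q_m/Q_c = 0.625

A monopolist chooses Q where MR = MC. MR = 289 − 3Q; setting this equal to 79 + Q gives Q = 52.5 and P = 210.25.
Under competition P = MC: 289 − 1.5Q = 79 + Q ⇒ Q = 84, P = 163.
Ratio Q_m/Q_c = 52.5/84 = 0.625.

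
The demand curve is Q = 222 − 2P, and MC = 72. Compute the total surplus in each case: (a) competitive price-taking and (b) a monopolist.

Competition: TS = 1521; Monopoly: TS = 1140.75

Inverting demand: P = 111 − 0.5Q.
Competitive firms price at marginal cost: P = 72, giving Q = 78.
CS = ½·(111 − 72)·78 = 1521; PS = (72 − 72)·78 = 0; TS = 1521.
A monopolist chooses Q where MR = MC. MR = 111 − Q; setting this equal to 72 gives Q = 39 and P = 91.5.
CS = ½·(111 − 91.5)·39 = 380.25; PS = (91.5 − 72)·39 = 760.5; TS = 1140.75.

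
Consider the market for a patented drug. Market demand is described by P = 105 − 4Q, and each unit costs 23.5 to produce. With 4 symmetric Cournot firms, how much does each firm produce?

Cournot with 4 identical firms: the symmetric best-response condition is 105 − 20q = 23.5. Each firm produces q = 4.075, total output Q = 16.3, price P = 39.8.

q_i = 4.075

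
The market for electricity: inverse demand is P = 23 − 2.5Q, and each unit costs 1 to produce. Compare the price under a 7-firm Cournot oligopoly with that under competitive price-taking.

In a 7-firm Cournot equilibrium, symmetry and the first-order condition give q = (23 − 1)/(20) = 1.1. So Q = 7.7 and P = 3.75.
Perfect competition: P = MC = 1, so 23 − 2.5Q = 1 and Q = 8.8.

Cournot: P = 3.75; Competition: P = 1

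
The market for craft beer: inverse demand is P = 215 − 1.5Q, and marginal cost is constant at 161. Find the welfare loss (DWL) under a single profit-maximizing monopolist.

DWL = 243

Under competition P = MC = 161, so Q = (215 − 161)/1.5 = 36.
Monopoly sets MR = MC: 215 − 3Q = 161 ⇒ Q = 18, P = 215 − 1.5·18 = 188.
DWL is the triangle between Q = 18 and Q = 36: ½·(36 − 18)·(188 − 161) = 243.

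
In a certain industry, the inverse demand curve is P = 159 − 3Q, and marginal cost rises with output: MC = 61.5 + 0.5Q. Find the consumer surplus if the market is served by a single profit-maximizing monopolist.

CS = 337.5

The monopolist equates marginal revenue to marginal cost: 159 − 6Q = 61.5 + 0.5Q, so Q = 15. From demand, P = 114.
CS = ½·(159 − 114)·15 = 337.5.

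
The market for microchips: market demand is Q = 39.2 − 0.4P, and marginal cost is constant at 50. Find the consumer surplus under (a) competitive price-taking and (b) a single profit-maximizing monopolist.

Inverting demand: P = 98 − 2.5Q.
Competitive firms price at marginal cost: P = 50, giving Q = 19.2.
CS = ½·(98 − 50)·19.2 = 460.8.
Monopoly sets MR = MC: 98 − 5Q = 50 ⇒ Q = 9.6, P = 98 − 2.5·9.6 = 74.
CS = ½·(98 − 74)·9.6 = 115.2.

Competition: CS = 460.8; Monopoly: CS = 115.2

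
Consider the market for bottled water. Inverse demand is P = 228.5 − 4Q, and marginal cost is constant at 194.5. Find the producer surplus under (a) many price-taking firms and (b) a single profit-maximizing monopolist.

Competition: PS = 0; Monopoly: PS = 72.25

Under competition P = MC = 194.5, so Q = (228.5 − 194.5)/4 = 8.5.
PS = (194.5 − 194.5)·8.5 = 0.
Monopoly sets MR = MC: 228.5 − 8Q = 194.5 ⇒ Q = 4.25, P = 228.5 − 4·4.25 = 211.5.
PS = (211.5 − 194.5)·4.25 = 72.25.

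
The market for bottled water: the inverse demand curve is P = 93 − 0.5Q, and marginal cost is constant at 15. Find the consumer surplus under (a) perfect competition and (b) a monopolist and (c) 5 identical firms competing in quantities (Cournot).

Competition: CS = 6084; Monopoly: CS = 1521; Cournot: CS = 4225

Perfect competition: P = MC = 15, so 93 − 0.5Q = 15 and Q = 156.
CS = ½·(93 − 15)·156 = 6084.
The monopolist equates marginal revenue to marginal cost: 93 − Q = 15, so Q = 78. From demand, P = 54.
CS = ½·(93 − 54)·78 = 1521.
With 5 symmetric Cournot firms, each firm's FOC gives 93 − 3q = 15, so q = 26, Q = 5·26 = 130, and P = 28.
CS = ½·(93 − 28)·130 = 4225.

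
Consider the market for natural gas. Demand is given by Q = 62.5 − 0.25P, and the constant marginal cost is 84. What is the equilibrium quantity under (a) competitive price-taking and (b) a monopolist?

Competition: Q = 41.5; Monopoly: Q = 20.75

Inverting demand: P = 250 − 4Q.
Under competition P = MC = 84, so Q = (250 − 84)/4 = 41.5.
The monopolist equates marginal revenue to marginal cost: 250 − 8Q = 84, so Q = 20.75. From demand, P = 167.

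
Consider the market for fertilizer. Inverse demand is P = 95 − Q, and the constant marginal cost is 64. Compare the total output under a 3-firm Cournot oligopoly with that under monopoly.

With 3 symmetric Cournot firms, each firm's FOC gives 95 − 4q = 64, so q = 7.75, Q = 3·7.75 = 23.25, and P = 71.75.
The monopolist equates marginal revenue to marginal cost: 95 − 2Q = 64, so Q = 15.5. From demand, P = 79.5.

Cournot: Q = 23.25; Monopoly: Q = 15.5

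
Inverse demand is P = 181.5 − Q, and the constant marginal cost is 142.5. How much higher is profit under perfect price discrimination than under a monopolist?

Monopoly sets MR = MC: 181.5 − 2Q = 142.5 ⇒ Q = 19.5, P = 181.5 − 19.5 = 162.
Profit = (162 − 142.5)·19.5 = 380.25.
Under first-degree price discrimination the firm charges each unit its demand price and produces up to where P = MC, i.e. Q = 39. Consumer surplus is zero; producer surplus equals total surplus.
PS equals the full surplus area, 760.5. Profit = 760.5 = 760.5.
Change in profit: 760.5 − 380.25 = 380.25.

Profit rises by 380.25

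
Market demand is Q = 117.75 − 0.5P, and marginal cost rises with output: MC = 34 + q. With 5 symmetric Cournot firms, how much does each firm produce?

Inverting demand: P = 235.5 − 2Q.
With 5 symmetric Cournot firms, each firm's FOC gives 235.5 − 12q = 34 + q, so q = 15.5, Q = 5·15.5 = 77.5, and P = 80.5.

q_i = 15.5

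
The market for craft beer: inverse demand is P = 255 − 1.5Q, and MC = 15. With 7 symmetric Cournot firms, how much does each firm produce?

In a 7-firm Cournot equilibrium, symmetry and the first-order condition give q = (255 − 15)/(12) = 20. So Q = 140 and P = 45.

q_i = 20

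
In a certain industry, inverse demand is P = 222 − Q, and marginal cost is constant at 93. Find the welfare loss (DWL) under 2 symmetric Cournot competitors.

Under competition P = MC = 93, so Q = (222 − 93)/1 = 129.
With 2 symmetric Cournot firms, each firm's FOC gives 222 − 3q = 93, so q = 43, Q = 2·43 = 86, and P = 136.
DWL is the triangle between Q = 86 and Q = 129: ½·(129 − 86)·(136 − 93) = 924.5.

DWL = 924.5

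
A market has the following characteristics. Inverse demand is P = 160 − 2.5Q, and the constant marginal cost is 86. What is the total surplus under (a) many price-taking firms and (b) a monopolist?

Perfect competition: P = MC = 86, so 160 − 2.5Q = 86 and Q = 29.6.
CS = ½·(160 − 86)·29.6 = 1095.2; PS = (86 − 86)·29.6 = 0; TS = 1095.2.
A monopolist chooses Q where MR = MC. MR = 160 − 5Q; setting this equal to 86 gives Q = 14.8 and P = 123.
CS = ½·(160 − 123)·14.8 = 273.8; PS = (123 − 86)·14.8 = 547.6; TS = 821.4.

Competition: TS = 1095.2; Monopoly: TS = 821.4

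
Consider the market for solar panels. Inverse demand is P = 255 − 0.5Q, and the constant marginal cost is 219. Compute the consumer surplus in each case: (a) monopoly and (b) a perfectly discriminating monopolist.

Monopoly sets MR = MC: 255 − Q = 219 ⇒ Q = 36, P = 255 − 0.5·36 = 237.
CS = ½·(255 − 237)·36 = 324.
With perfect price discrimination, output is the efficient level Q = 72 (where demand meets MC), but every buyer pays their willingness to pay: CS = 0 and PS = total surplus.
CS = 0.

Monopoly: CS = 324; Perfect PD: CS = 0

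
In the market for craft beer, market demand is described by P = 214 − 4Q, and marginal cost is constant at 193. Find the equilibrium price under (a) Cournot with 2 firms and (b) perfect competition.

With 2 symmetric Cournot firms, each firm's FOC gives 214 − 12q = 193, so q = 1.75, Q = 2·1.75 = 3.5, and P = 200.
Competitive firms price at marginal cost: P = 193, giving Q = 5.25.

Cournot: P = 200; Competition: P = 193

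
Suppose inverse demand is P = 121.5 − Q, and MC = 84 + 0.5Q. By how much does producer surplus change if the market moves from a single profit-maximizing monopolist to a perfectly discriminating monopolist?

Producer surplus rises by 187.5

The monopolist equates marginal revenue to marginal cost: 121.5 − 2Q = 84 + 0.5Q, so Q = 15. From demand, P = 106.5.
PS = P·Q − VC(Q) = 106.5·15 − (84·15 + ½·0.5·15²) = 281.25.
A perfectly discriminating monopolist sells every unit with P(Q) ≥ MC(Q), so output equals the competitive quantity Q = 25. Each buyer pays their reservation price, so CS = 0 and the firm captures all surplus.
PS = ½·(121.5 − 84)·25 = 468.75.
Change in producer surplus: 468.75 − 281.25 = 187.5.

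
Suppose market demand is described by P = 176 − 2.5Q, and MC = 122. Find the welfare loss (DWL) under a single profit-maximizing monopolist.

DWL = 145.8

Perfect competition: P = MC = 122, so 176 − 2.5Q = 122 and Q = 21.6.
Monopoly sets MR = MC: 176 − 5Q = 122 ⇒ Q = 10.8, P = 176 − 2.5·10.8 = 149.
DWL is the triangle between Q = 10.8 and Q = 21.6: ½·(21.6 − 10.8)·(149 − 122) = 145.8.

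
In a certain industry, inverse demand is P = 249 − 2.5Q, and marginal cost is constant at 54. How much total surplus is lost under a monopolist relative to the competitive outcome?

DWL = 1901.25

Perfect competition: P = MC = 54, so 249 − 2.5Q = 54 and Q = 78.
Monopoly sets MR = MC: 249 − 5Q = 54 ⇒ Q = 39, P = 249 − 2.5·39 = 151.5.
DWL is the triangle between Q = 39 and Q = 78: ½·(78 − 39)·(151.5 − 54) = 1901.25.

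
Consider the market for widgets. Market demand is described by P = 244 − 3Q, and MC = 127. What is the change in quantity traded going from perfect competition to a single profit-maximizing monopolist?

Quantity traded falls by 19.5

Under competition P = MC = 127, so Q = (244 − 127)/3 = 39.
Monopoly sets MR = MC: 244 − 6Q = 127 ⇒ Q = 19.5, P = 244 − 3·19.5 = 185.5.
Change in quantity traded: 19.5 − 39 = −19.5.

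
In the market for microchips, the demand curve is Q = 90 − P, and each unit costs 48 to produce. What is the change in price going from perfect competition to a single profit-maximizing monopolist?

Inverting demand: P = 90 − Q.
Under competition P = MC = 48, so Q = (90 − 48)/1 = 42.
A monopolist chooses Q where MR = MC. MR = 90 − 2Q; setting this equal to 48 gives Q = 21 and P = 69.
Change in price: 69 − 48 = 21.

Price rises by 21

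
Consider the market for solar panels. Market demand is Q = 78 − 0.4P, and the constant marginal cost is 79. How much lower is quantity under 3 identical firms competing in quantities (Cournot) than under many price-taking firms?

Inverting demand: P = 195 − 2.5Q.
Perfect competition: P = MC = 79, so 195 − 2.5Q = 79 and Q = 46.4.
In a 3-firm Cournot equilibrium, symmetry and the first-order condition give q = (195 − 79)/(10) = 11.6. So Q = 34.8 and P = 108.
Change in quantity: 34.8 − 46.4 = −11.6.

Quantity falls by 11.6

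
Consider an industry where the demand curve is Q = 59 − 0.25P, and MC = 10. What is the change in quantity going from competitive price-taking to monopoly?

Inverting demand: P = 236 − 4Q.
Competitive firms price at marginal cost: P = 10, giving Q = 56.5.
A monopolist chooses Q where MR = MC. MR = 236 − 8Q; setting this equal to 10 gives Q = 28.25 and P = 123.
Change in quantity: 28.25 − 56.5 = −28.25.

Q falls by 28.25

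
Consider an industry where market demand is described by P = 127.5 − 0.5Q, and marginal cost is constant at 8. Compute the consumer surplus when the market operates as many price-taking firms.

Under competition P = MC = 8, so Q = (127.5 − 8)/0.5 = 239.
CS = ½·(127.5 − 8)·239 = 14280.25.

CS = 14280.25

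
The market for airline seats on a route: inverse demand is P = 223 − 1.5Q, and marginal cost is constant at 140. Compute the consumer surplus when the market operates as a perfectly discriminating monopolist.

CS = 0

With perfect price discrimination, output is the efficient level Q = 166/3 (where demand meets MC), but every buyer pays their willingness to pay: CS = 0 and PS = total surplus.
CS = 0.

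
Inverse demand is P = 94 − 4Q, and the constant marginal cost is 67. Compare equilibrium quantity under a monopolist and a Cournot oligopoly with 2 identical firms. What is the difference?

A monopolist chooses Q where MR = MC. MR = 94 − 8Q; setting this equal to 67 gives Q = 3.375 and P = 80.5.
With 2 symmetric Cournot firms, each firm's FOC gives 94 − 12q = 67, so q = 2.25, Q = 2·2.25 = 4.5, and P = 76.
Change in equilibrium quantity: 4.5 − 3.375 = 1.125.

Equilibrium quantity rises by 1.125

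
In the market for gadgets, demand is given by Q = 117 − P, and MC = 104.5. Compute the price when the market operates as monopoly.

P = 110.75

Inverting demand: P = 117 − Q.
Monopoly sets MR = MC: 117 − 2Q = 104.5 ⇒ Q = 6.25, P = 117 − 6.25 = 110.75.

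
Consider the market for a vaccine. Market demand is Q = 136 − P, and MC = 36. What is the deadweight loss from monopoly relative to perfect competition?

Inverting demand: P = 136 − Q.
Competitive firms price at marginal cost: P = 36, giving Q = 100.
A monopolist chooses Q where MR = MC. MR = 136 − 2Q; setting this equal to 36 gives Q = 50 and P = 86.
DWL is the triangle between Q = 50 and Q = 100: ½·(100 − 50)·(86 − 36) = 1250.

DWL = 1250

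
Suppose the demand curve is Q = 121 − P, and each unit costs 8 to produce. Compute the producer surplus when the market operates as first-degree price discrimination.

PS = 6384.5

Inverting demand: P = 121 − Q.
Under first-degree price discrimination the firm charges each unit its demand price and produces up to where P = MC, i.e. Q = 113. Consumer surplus is zero; producer surplus equals total surplus.
PS = ½·(121 − 8)·113 = 6384.5.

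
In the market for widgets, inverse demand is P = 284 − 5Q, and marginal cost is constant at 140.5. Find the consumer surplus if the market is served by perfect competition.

Competitive firms price at marginal cost: P = 140.5, giving Q = 28.7.
CS = ½·(284 − 140.5)·28.7 = 2059.225.

CS = 2059.225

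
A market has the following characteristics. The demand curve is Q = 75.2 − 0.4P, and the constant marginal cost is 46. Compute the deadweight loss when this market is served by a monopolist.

Inverting demand: P = 188 − 2.5Q.
Under competition P = MC = 46, so Q = (188 − 46)/2.5 = 56.8.
The monopolist equates marginal revenue to marginal cost: 188 − 5Q = 46, so Q = 28.4. From demand, P = 117.
DWL is the triangle between Q = 28.4 and Q = 56.8: ½·(56.8 − 28.4)·(117 − 46) = 1008.2.

DWL = 1008.2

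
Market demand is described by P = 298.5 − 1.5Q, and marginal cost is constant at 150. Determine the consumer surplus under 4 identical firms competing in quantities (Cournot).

CS = 4704.48

Cournot with 4 identical firms: the symmetric best-response condition is 298.5 − 7.5q = 150. Each firm produces q = 19.8, total output Q = 79.2, price P = 179.7.
CS = ½·(298.5 − 179.7)·79.2 = 4704.48.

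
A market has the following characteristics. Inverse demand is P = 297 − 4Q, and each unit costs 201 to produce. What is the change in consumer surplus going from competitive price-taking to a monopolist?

Consumer surplus falls by 864

Perfect competition: P = MC = 201, so 297 − 4Q = 201 and Q = 24.
CS = ½·(297 − 201)·24 = 1152.
Monopoly sets MR = MC: 297 − 8Q = 201 ⇒ Q = 12, P = 297 − 4·12 = 249.
CS = ½·(297 − 249)·12 = 288.
Change in consumer surplus: 288 − 1152 = −864.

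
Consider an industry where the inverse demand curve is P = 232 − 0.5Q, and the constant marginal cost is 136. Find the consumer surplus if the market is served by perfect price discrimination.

Under first-degree price discrimination the firm charges each unit its demand price and produces up to where P = MC, i.e. Q = 192. Consumer surplus is zero; producer surplus equals total surplus.
CS = 0.

CS = 0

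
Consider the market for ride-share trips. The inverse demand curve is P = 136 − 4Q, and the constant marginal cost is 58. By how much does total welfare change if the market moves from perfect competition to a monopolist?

Under competition P = MC = 58, so Q = (136 − 58)/4 = 19.5.
CS = ½·(136 − 58)·19.5 = 760.5; PS = (58 − 58)·19.5 = 0; TS = 760.5.
Monopoly sets MR = MC: 136 − 8Q = 58 ⇒ Q = 9.75, P = 136 − 4·9.75 = 97.
CS = ½·(136 − 97)·9.75 = 190.125; PS = (97 − 58)·9.75 = 380.25; TS = 570.375.
Change in total welfare: 570.375 − 760.5 = −190.125.

Total welfare falls by 190.125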